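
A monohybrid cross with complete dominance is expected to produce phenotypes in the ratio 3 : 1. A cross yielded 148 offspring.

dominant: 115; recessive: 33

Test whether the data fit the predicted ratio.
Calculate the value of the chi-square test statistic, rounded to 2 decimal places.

Ratio total = 4. Expected counts: 148×3/4 = 111, 148×1/4 = 37.
χ² = (115−111)²/111 + (33−37)²/37
   = 0.144 + 0.432
Sum = 0.58

0.58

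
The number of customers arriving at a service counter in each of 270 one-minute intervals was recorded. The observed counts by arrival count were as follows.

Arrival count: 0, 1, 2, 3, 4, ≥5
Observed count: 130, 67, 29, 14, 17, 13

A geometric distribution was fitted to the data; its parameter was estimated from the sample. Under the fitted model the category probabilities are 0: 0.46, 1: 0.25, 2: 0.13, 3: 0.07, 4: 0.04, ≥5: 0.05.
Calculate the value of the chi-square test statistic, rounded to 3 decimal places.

Expected counts E_i = n·p_i: 270×0.46 = 124.2, 270×0.25 = 67.5, 270×0.13 = 35.1, 270×0.07 = 18.9, 270×0.04 = 10.8, 270×0.05 = 13.5.
cat         O        E   (O−E)²/E
0         130    124.2     0.2709
1          67     67.5     0.0037
2          29     35.1     1.0601
3          14     18.9     1.2704
4          17     10.8     3.5593
≥5         13     13.5     0.0185
Sum = 6.183

6.183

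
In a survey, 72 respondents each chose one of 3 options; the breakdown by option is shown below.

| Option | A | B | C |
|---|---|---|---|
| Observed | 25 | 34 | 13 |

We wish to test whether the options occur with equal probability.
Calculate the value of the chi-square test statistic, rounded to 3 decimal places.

9.250

Expected count for each of the 3 categories: 72/3 = 24.
cat         O        E   (O−E)²/E
A          25       24     0.0417
B          34       24     4.1667
C          13       24     5.0417
Sum = 9.250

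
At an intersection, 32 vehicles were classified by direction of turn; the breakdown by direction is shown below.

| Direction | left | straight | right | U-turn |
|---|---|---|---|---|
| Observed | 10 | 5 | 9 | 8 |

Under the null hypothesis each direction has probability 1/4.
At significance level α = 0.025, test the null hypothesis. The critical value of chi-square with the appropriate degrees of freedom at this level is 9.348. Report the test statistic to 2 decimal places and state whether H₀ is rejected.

Expected count for each of the 4 categories: 32/4 = 8.
cat           O        E   (O−E)²/E
left         10        8      0.500
straight      5        8      1.125
right         9        8      0.125
U-turn        8        8      0.000
Sum = 1.75
df = 3. Since 1.75 < 9.348, we do not reject H₀.

1.75; do not reject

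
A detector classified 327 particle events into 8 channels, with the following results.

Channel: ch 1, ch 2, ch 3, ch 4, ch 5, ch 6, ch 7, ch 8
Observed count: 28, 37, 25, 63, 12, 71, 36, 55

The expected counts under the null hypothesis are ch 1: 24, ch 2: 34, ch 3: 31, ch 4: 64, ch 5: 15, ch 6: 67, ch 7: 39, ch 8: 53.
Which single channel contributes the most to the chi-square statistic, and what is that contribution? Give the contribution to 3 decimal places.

ch 3, 1.161

cat         O        E   (O−E)²/E
ch 1       28       24     0.6667
ch 2       37       34     0.2647
ch 3       25       31     1.1613
ch 4       63       64     0.0156
ch 5       12       15     0.6000
ch 6       71       67     0.2388
ch 7       36       39     0.2308
ch 8       55       53     0.0755
The largest term is for ch 3: 1.161.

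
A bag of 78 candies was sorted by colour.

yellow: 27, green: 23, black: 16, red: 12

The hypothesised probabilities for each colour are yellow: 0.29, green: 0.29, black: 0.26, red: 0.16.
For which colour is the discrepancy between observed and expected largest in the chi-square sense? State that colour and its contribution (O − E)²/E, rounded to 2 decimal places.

Expected counts E_i = n·p_i: 78×0.29 = 22.62, 78×0.29 = 22.62, 78×0.26 = 20.28, 78×0.16 = 12.48.
cat         O        E   (O−E)²/E
yellow     27    22.62      0.848
green      23    22.62      0.006
black      16    20.28      0.903
red        12    12.48      0.018
The largest term is for black: 0.90.

black, 0.90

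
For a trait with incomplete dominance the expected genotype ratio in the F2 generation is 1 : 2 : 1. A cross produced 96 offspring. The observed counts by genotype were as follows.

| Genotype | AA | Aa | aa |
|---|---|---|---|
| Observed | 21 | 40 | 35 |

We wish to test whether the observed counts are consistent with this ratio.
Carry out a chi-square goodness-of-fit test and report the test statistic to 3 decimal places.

Ratio total = 4. Expected counts: 96×1/4 = 24, 96×2/4 = 48, 96×1/4 = 24.
χ² = (21−24)²/24 + (40−48)²/48 + (35−24)²/24
   = 0.3750 + 1.3333 + 5.0417
Sum = 6.750

6.750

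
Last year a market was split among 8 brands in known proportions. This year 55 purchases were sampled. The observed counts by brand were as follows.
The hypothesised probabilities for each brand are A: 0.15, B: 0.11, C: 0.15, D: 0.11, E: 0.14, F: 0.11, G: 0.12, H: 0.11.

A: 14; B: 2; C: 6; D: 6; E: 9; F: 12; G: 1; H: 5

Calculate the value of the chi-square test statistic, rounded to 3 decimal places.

18.338

Expected counts E_i = n·p_i: 55×0.15 = 8.25, 55×0.11 = 6.05, 55×0.15 = 8.25, 55×0.11 = 6.05, 55×0.14 = 7.7, 55×0.11 = 6.05, 55×0.12 = 6.6, 55×0.11 = 6.05.
χ² = (14−8.25)²/8.25 + (2−6.05)²/6.05 + (6−8.25)²/8.25 + (6−6.05)²/6.05 + (9−7.7)²/7.7 + (12−6.05)²/6.05 + (1−6.6)²/6.6 + (5−6.05)²/6.05
   = 4.0076 + 2.7112 + 0.6136 + 0.0004 + 0.2195 + 5.8517 + 4.7515 + 0.1822
Sum = 18.338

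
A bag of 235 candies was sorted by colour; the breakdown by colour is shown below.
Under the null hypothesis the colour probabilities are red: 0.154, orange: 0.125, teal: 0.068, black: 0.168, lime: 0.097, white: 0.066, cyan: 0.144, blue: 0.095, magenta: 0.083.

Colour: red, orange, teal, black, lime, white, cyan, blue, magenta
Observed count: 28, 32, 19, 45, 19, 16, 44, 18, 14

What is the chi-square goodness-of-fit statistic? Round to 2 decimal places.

9.52

Expected counts E_i = n·p_i: 235×0.154 = 36.19, 235×0.125 = 29.375, 235×0.068 = 15.98, 235×0.168 = 39.48, 235×0.097 = 22.795, 235×0.066 = 15.51, 235×0.144 = 33.84, 235×0.095 = 22.325, 235×0.083 = 19.505.
red: (28 − 36.19)²/36.19 = 67.0761/36.19 = 1.853
orange: (32 − 29.375)²/29.375 = 6.890625/29.375 = 0.235
teal: (19 − 15.98)²/15.98 = 9.1204/15.98 = 0.571
black: (45 − 39.48)²/39.48 = 30.4704/39.48 = 0.772
lime: (19 − 22.795)²/22.795 = 14.402025/22.795 = 0.632
white: (16 − 15.51)²/15.51 = 0.2401/15.51 = 0.015
cyan: (44 − 33.84)²/33.84 = 103.2256/33.84 = 3.050
blue: (18 − 22.325)²/22.325 = 18.705625/22.325 = 0.838
magenta: (14 − 19.505)²/19.505 = 30.305025/19.505 = 1.554
Sum = 9.52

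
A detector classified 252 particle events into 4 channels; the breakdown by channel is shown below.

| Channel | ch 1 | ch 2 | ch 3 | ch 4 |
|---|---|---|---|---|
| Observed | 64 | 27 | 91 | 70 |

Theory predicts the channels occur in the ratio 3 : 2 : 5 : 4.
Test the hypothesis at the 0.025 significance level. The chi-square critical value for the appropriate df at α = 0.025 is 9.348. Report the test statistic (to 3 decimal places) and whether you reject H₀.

Ratio total = 14. Expected counts: 252×3/14 = 54, 252×2/14 = 36, 252×5/14 = 90, 252×4/14 = 72.
cat         O        E   (O−E)²/E
ch 1       64       54     1.8519
ch 2       27       36     2.2500
ch 3       91       90     0.0111
ch 4       70       72     0.0556
Sum = 4.169
df = 3. Since 4.169 < 9.348, we do not reject H₀.

4.169; do not reject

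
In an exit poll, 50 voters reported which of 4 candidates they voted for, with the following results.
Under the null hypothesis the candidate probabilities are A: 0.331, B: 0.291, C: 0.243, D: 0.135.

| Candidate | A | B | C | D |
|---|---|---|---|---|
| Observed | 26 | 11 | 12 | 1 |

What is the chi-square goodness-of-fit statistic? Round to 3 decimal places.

Expected counts E_i = n·p_i: 50×0.331 = 16.55, 50×0.291 = 14.55, 50×0.243 = 12.15, 50×0.135 = 6.75.
cat         O        E   (O−E)²/E
A          26    16.55     5.3959
B          11    14.55     0.8662
C          12    12.15     0.0019
D           1     6.75     4.8981
Sum = 11.162

11.162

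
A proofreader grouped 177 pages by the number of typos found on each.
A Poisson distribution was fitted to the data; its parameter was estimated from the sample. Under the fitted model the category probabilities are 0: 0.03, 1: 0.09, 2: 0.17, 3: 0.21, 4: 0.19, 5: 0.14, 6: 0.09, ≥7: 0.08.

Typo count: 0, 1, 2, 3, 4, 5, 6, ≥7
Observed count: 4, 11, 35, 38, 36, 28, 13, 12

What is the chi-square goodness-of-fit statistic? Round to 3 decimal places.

Expected counts E_i = n·p_i: 177×0.03 = 5.31, 177×0.09 = 15.93, 177×0.17 = 30.09, 177×0.21 = 37.17, 177×0.19 = 33.63, 177×0.14 = 24.78, 177×0.09 = 15.93, 177×0.08 = 14.16.
0: (4 − 5.31)²/5.31 = 1.7161/5.31 = 0.3232
1: (11 − 15.93)²/15.93 = 24.3049/15.93 = 1.5257
2: (35 − 30.09)²/30.09 = 24.1081/30.09 = 0.8012
3: (38 − 37.17)²/37.17 = 0.6889/37.17 = 0.0185
4: (36 − 33.63)²/33.63 = 5.6169/33.63 = 0.1670
5: (28 − 24.78)²/24.78 = 10.3684/24.78 = 0.4184
6: (13 − 15.93)²/15.93 = 8.5849/15.93 = 0.5389
≥7: (12 − 14.16)²/14.16 = 4.6656/14.16 = 0.3295
Sum = 4.122

4.122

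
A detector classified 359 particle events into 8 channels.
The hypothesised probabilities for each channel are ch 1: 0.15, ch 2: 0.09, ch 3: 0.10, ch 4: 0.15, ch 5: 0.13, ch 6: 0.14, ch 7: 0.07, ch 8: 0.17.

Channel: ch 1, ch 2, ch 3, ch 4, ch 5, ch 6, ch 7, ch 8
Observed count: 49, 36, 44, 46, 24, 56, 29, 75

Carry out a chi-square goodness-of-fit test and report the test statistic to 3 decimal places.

19.291

Expected counts E_i = n·p_i: 359×0.15 = 53.85, 359×0.09 = 32.31, 359×0.10 = 35.9, 359×0.15 = 53.85, 359×0.13 = 46.67, 359×0.14 = 50.26, 359×0.07 = 25.13, 359×0.17 = 61.03.
χ² = (49−53.85)²/53.85 + (36−32.31)²/32.31 + (44−35.9)²/35.9 + (46−53.85)²/53.85 + (24−46.67)²/46.67 + (56−50.26)²/50.26 + (29−25.13)²/25.13 + (75−61.03)²/61.03
   = 0.4368 + 0.4214 + 1.8276 + 1.1443 + 11.0120 + 0.6555 + 0.5960 + 3.1978
Sum = 19.291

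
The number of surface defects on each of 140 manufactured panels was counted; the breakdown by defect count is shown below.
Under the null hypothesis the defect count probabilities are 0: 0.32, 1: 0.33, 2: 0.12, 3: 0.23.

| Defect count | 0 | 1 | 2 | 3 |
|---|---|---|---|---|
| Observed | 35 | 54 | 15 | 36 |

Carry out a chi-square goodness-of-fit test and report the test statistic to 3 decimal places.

4.102

Expected counts E_i = n·p_i: 140×0.32 = 44.8, 140×0.33 = 46.2, 140×0.12 = 16.8, 140×0.23 = 32.2.
0: (35 − 44.8)²/44.8 = 96.04/44.8 = 2.1438
1: (54 − 46.2)²/46.2 = 60.84/46.2 = 1.3169
2: (15 − 16.8)²/16.8 = 3.24/16.8 = 0.1929
3: (36 − 32.2)²/32.2 = 14.44/32.2 = 0.4484
Sum = 4.102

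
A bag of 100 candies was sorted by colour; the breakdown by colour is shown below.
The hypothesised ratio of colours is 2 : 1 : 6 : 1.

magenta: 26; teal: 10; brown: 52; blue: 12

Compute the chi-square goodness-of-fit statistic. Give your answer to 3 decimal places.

3.267

Ratio total = 10. Expected counts: 100×2/10 = 20, 100×1/10 = 10, 100×6/10 = 60, 100×1/10 = 10.
magenta: (26 − 20)²/20 = 36/20 = 1.8000
teal: (10 − 10)²/10 = 0/10 = 0.0000
brown: (52 − 60)²/60 = 64/60 = 1.0667
blue: (12 − 10)²/10 = 4/10 = 0.4000
Sum = 3.267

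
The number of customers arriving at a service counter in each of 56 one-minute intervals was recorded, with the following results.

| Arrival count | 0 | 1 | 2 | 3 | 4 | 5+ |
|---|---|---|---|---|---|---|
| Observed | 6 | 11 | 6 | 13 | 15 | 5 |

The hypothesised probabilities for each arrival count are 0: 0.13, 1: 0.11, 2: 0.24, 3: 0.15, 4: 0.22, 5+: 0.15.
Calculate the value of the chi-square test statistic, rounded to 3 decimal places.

12.625

Expected counts E_i = n·p_i: 56×0.13 = 7.28, 56×0.11 = 6.16, 56×0.24 = 13.44, 56×0.15 = 8.4, 56×0.22 = 12.32, 56×0.15 = 8.4.
χ² = (6−7.28)²/7.28 + (11−6.16)²/6.16 + (6−13.44)²/13.44 + (13−8.4)²/8.4 + (15−12.32)²/12.32 + (5−8.4)²/8.4
   = 0.2251 + 3.8029 + 4.1186 + 2.5190 + 0.5830 + 1.3762
Sum = 12.625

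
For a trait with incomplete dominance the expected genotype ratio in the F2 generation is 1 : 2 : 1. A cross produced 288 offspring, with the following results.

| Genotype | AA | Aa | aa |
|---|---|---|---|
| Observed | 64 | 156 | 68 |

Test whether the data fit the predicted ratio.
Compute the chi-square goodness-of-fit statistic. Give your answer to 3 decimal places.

2.111

Ratio total = 4. Expected counts: 288×1/4 = 72, 288×2/4 = 144, 288×1/4 = 72.
cat         O        E   (O−E)²/E
AA         64       72     0.8889
Aa        156      144     1.0000
aa         68       72     0.2222
Sum = 2.111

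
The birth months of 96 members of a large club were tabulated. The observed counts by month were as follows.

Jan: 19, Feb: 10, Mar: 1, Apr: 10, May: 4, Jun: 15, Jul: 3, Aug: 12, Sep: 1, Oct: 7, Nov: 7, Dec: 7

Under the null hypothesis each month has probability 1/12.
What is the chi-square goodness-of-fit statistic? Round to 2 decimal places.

Under H₀ each category has probability 1/12, so each expected count is 96/12 = 8.
cat         O        E   (O−E)²/E
Jan        19        8     15.125
Feb        10        8      0.500
Mar         1        8      6.125
Apr        10        8      0.500
May         4        8      2.000
Jun        15        8      6.125
Jul         3        8      3.125
Aug        12        8      2.000
Sep         1        8      6.125
Oct         7        8      0.125
Nov         7        8      0.125
Dec         7        8      0.125
Sum = 42.00

42.00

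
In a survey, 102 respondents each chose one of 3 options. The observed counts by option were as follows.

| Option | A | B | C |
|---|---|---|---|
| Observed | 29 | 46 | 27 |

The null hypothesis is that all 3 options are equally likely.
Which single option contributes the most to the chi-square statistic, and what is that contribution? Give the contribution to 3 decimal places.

B, 4.235

Under H₀ each category has probability 1/3, so each expected count is 102/3 = 34.
χ² = (29−34)²/34 + (46−34)²/34 + (27−34)²/34
   = 0.7353 + 4.2353 + 1.4412
The largest term is for B: 4.235.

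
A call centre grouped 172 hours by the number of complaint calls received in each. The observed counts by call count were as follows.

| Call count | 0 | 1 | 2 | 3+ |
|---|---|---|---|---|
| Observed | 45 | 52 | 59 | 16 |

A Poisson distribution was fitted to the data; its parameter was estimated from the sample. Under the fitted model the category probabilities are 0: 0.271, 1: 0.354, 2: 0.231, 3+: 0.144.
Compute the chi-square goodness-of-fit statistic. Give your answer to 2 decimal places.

13.80

Expected counts E_i = n·p_i: 172×0.271 = 46.612, 172×0.354 = 60.888, 172×0.231 = 39.732, 172×0.144 = 24.768.
0: (45 − 46.612)²/46.612 = 2.598544/46.612 = 0.056
1: (52 − 60.888)²/60.888 = 78.996544/60.888 = 1.297
2: (59 − 39.732)²/39.732 = 371.255824/39.732 = 9.344
3+: (16 − 24.768)²/24.768 = 76.877824/24.768 = 3.104
Sum = 13.80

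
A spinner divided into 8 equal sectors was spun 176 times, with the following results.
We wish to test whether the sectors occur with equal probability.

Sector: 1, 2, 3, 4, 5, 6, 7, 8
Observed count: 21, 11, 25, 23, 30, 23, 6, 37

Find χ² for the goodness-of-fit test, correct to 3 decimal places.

30.818

Under H₀ each category has probability 1/8, so each expected count is 176/8 = 22.
cat         O        E   (O−E)²/E
1          21       22     0.0455
2          11       22     5.5000
3          25       22     0.4091
4          23       22     0.0455
5          30       22     2.9091
6          23       22     0.0455
7           6       22    11.6364
8          37       22    10.2273
Sum = 30.818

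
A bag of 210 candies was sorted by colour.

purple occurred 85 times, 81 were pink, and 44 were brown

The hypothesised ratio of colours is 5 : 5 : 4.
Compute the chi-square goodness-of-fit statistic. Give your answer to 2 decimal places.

6.08

Ratio total = 14. Expected counts: 210×5/14 = 75, 210×5/14 = 75, 210×4/14 = 60.
χ² = (85−75)²/75 + (81−75)²/75 + (44−60)²/60
   = 1.333 + 0.480 + 4.267
Sum = 6.08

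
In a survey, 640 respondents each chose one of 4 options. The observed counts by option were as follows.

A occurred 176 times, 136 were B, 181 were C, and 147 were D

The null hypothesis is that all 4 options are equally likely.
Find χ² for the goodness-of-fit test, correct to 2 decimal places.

9.01

Under H₀ each category has probability 1/4, so each expected count is 640/4 = 160.
cat         O        E   (O−E)²/E
A         176      160      1.600
B         136      160      3.600
C         181      160      2.756
D         147      160      1.056
Sum = 9.01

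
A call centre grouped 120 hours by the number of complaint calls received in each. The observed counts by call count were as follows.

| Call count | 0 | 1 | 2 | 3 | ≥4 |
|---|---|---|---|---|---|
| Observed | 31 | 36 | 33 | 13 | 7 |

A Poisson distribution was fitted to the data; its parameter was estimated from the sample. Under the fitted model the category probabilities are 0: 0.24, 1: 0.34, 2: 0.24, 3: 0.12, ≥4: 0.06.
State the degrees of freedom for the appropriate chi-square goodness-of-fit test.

3

There are k = 5 categories and 1 parameter estimated from the data, so df = 5 − 1 − 1 = 3.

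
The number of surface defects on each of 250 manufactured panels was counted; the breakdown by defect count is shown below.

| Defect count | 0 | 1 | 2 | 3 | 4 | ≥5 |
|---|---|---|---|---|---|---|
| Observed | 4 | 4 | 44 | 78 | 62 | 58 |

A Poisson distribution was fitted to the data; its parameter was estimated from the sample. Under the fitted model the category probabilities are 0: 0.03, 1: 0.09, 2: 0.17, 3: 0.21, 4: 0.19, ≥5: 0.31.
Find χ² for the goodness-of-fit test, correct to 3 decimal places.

38.616

Expected counts E_i = n·p_i: 250×0.03 = 7.5, 250×0.09 = 22.5, 250×0.17 = 42.5, 250×0.21 = 52.5, 250×0.19 = 47.5, 250×0.31 = 77.5.
χ² = (4−7.5)²/7.5 + (4−22.5)²/22.5 + (44−42.5)²/42.5 + (78−52.5)²/52.5 + (62−47.5)²/47.5 + (58−77.5)²/77.5
   = 1.6333 + 15.2111 + 0.0529 + 12.3857 + 4.4263 + 4.9065
Sum = 38.616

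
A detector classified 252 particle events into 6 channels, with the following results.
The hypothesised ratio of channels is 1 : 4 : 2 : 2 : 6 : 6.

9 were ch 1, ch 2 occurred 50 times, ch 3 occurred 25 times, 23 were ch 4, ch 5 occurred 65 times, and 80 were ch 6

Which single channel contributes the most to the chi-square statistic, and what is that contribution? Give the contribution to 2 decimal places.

Ratio total = 21. Expected counts: 252×1/21 = 12, 252×4/21 = 48, 252×2/21 = 24, 252×2/21 = 24, 252×6/21 = 72, 252×6/21 = 72.
cat         O        E   (O−E)²/E
ch 1        9       12      0.750
ch 2       50       48      0.083
ch 3       25       24      0.042
ch 4       23       24      0.042
ch 5       65       72      0.681
ch 6       80       72      0.889
The largest term is for ch 6: 0.89.

ch 6, 0.89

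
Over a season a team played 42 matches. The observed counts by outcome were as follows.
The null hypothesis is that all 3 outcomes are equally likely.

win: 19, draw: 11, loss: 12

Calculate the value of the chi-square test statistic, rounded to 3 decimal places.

2.714

Under H₀ each category has probability 1/3, so each expected count is 42/3 = 14.
win: (19 − 14)²/14 = 25/14 = 1.7857
draw: (11 − 14)²/14 = 9/14 = 0.6429
loss: (12 − 14)²/14 = 4/14 = 0.2857
Sum = 2.714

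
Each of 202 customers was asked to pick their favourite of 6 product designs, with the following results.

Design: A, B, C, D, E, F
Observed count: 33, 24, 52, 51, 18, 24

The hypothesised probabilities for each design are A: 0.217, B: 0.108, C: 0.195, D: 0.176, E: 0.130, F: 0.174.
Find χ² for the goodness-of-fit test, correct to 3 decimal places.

19.780

Expected counts E_i = n·p_i: 202×0.217 = 43.834, 202×0.108 = 21.816, 202×0.195 = 39.39, 202×0.176 = 35.552, 202×0.130 = 26.26, 202×0.174 = 35.148.
cat         O        E   (O−E)²/E
A          33   43.834     2.6777
B          24   21.816     0.2186
C          52    39.39     4.0369
D          51   35.552     6.7124
E          18    26.26     2.5982
F          24   35.148     3.5358
Sum = 19.780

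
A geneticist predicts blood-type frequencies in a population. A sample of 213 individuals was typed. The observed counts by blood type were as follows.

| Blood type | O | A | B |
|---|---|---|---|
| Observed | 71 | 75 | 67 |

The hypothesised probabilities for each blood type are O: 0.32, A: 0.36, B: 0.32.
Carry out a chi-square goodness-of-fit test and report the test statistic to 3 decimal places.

Expected counts E_i = n·p_i: 213×0.32 = 68.16, 213×0.36 = 76.68, 213×0.32 = 68.16.
cat         O        E   (O−E)²/E
O          71    68.16     0.1183
A          75    76.68     0.0368
B          67    68.16     0.0197
Sum = 0.175

0.175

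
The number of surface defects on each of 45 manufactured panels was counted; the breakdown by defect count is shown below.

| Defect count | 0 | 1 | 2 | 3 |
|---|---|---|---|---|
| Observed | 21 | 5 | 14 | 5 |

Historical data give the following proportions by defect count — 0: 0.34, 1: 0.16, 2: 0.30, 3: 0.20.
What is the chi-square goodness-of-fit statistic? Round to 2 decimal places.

Expected counts E_i = n·p_i: 45×0.34 = 15.3, 45×0.16 = 7.2, 45×0.30 = 13.5, 45×0.20 = 9.
cat         O        E   (O−E)²/E
0          21     15.3      2.124
1           5      7.2      0.672
2          14     13.5      0.019
3           5        9      1.778
Sum = 4.59

4.59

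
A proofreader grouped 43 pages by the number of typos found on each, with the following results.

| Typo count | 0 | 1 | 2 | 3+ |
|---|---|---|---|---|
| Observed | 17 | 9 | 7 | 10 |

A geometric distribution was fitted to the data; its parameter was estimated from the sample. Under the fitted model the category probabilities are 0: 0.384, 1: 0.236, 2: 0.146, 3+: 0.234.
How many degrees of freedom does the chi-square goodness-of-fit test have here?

2

There are k = 4 categories and 1 parameter estimated from the data, so df = 4 − 1 − 1 = 2.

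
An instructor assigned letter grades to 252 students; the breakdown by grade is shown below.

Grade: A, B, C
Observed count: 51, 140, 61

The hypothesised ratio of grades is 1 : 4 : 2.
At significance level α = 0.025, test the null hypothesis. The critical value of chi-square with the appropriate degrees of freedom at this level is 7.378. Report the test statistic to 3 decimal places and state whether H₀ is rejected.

8.042; reject

Ratio total = 7. Expected counts: 252×1/7 = 36, 252×4/7 = 144, 252×2/7 = 72.
χ² = (51−36)²/36 + (140−144)²/144 + (61−72)²/72
   = 6.2500 + 0.1111 + 1.6806
Sum = 8.042
df = 2. Since 8.042 > 7.378, we reject H₀.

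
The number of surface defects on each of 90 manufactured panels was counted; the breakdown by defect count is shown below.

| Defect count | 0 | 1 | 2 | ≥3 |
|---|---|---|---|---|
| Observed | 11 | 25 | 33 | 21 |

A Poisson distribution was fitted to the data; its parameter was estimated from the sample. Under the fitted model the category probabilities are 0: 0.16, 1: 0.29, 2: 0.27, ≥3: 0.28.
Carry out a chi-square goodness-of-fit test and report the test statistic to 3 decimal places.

Expected counts E_i = n·p_i: 90×0.16 = 14.4, 90×0.29 = 26.1, 90×0.27 = 24.3, 90×0.28 = 25.2.
cat         O        E   (O−E)²/E
0          11     14.4     0.8028
1          25     26.1     0.0464
2          33     24.3     3.1148
≥3         21     25.2     0.7000
Sum = 4.664

4.664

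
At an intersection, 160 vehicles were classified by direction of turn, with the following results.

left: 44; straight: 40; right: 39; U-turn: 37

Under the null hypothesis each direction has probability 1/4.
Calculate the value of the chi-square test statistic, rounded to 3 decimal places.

0.650

Under H₀ each category has probability 1/4, so each expected count is 160/4 = 40.
cat           O        E   (O−E)²/E
left         44       40     0.4000
straight     40       40     0.0000
right        39       40     0.0250
U-turn       37       40     0.2250
Sum = 0.650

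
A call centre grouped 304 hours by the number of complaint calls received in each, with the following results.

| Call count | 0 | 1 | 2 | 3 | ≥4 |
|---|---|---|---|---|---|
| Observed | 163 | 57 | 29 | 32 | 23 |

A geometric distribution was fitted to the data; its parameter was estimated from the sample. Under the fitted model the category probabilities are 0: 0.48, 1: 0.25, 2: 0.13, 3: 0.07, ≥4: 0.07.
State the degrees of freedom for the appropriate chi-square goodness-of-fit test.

3

There are k = 5 categories and 1 parameter estimated from the data, so df = 5 − 1 − 1 = 3.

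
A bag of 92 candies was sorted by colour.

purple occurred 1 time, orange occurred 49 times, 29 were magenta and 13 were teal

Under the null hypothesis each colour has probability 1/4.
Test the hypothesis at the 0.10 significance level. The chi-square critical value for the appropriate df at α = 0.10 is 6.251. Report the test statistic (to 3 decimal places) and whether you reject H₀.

Expected count for each of the 4 categories: 92/4 = 23.
cat          O        E   (O−E)²/E
purple       1       23    21.0435
orange      49       23    29.3913
magenta     29       23     1.5652
teal        13       23     4.3478
Sum = 56.348
df = 3. Since 56.348 > 6.251, we reject H₀.

56.348; reject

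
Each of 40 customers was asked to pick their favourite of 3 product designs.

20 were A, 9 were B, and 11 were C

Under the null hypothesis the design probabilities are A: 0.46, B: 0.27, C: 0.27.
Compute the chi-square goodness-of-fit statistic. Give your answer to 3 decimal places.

0.443

Expected counts E_i = n·p_i: 40×0.46 = 18.4, 40×0.27 = 10.8, 40×0.27 = 10.8.
A: (20 − 18.4)²/18.4 = 2.56/18.4 = 0.1391
B: (9 − 10.8)²/10.8 = 3.24/10.8 = 0.3000
C: (11 − 10.8)²/10.8 = 0.04/10.8 = 0.0037
Sum = 0.443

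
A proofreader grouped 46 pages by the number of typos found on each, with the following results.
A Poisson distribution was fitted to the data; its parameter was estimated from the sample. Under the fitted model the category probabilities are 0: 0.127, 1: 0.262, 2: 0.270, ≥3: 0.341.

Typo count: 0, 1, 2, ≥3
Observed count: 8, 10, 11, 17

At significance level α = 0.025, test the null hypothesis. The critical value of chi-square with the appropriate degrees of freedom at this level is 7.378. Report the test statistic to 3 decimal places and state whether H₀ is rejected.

Expected counts E_i = n·p_i: 46×0.127 = 5.842, 46×0.262 = 12.052, 46×0.270 = 12.42, 46×0.341 = 15.686.
cat         O        E   (O−E)²/E
0           8    5.842     0.7972
1          10   12.052     0.3494
2          11    12.42     0.1624
≥3         17   15.686     0.1101
Sum = 1.419
df = 2. Since 1.419 < 7.378, we do not reject H₀.

1.419; do not reject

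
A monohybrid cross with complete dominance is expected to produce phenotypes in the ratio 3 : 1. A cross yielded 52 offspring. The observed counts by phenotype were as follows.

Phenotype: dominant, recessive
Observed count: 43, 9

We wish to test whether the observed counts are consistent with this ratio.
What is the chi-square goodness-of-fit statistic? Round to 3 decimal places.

1.641

Ratio total = 4. Expected counts: 52×3/4 = 39, 52×1/4 = 13.
cat            O        E   (O−E)²/E
dominant      43       39     0.4103
recessive      9       13     1.2308
Sum = 1.641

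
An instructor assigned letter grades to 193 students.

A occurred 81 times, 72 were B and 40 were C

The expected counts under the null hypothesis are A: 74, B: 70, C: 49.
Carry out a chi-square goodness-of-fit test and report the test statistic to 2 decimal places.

χ² = (81−74)²/74 + (72−70)²/70 + (40−49)²/49
   = 0.662 + 0.057 + 1.653
Sum = 2.37

2.37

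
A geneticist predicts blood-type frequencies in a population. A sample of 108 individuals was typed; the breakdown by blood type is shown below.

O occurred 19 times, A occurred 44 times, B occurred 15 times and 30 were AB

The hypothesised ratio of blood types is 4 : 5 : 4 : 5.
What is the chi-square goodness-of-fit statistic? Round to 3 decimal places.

10.950

Ratio total = 18. Expected counts: 108×4/18 = 24, 108×5/18 = 30, 108×4/18 = 24, 108×5/18 = 30.
χ² = (19−24)²/24 + (44−30)²/30 + (15−24)²/24 + (30−30)²/30
   = 1.0417 + 6.5333 + 3.3750 + 0.0000
Sum = 10.950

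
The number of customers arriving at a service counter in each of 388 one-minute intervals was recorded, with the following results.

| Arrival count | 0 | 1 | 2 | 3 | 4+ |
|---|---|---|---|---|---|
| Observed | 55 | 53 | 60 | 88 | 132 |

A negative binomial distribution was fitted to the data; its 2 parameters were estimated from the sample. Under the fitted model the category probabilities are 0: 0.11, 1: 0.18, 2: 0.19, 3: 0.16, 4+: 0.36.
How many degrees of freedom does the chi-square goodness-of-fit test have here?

2

There are k = 5 categories and 2 parameters estimated from the data, so df = 5 − 1 − 2 = 2.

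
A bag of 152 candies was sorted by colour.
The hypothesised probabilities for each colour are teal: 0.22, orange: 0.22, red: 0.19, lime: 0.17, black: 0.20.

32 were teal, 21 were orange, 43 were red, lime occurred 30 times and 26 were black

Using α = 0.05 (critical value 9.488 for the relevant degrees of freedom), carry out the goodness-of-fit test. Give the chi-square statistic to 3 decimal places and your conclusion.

Expected counts E_i = n·p_i: 152×0.22 = 33.44, 152×0.22 = 33.44, 152×0.19 = 28.88, 152×0.17 = 25.84, 152×0.20 = 30.4.
χ² = (32−33.44)²/33.44 + (21−33.44)²/33.44 + (43−28.88)²/28.88 + (30−25.84)²/25.84 + (26−30.4)²/30.4
   = 0.0620 + 4.6278 + 6.9035 + 0.6697 + 0.6368
Sum = 12.900
df = 4. Since 12.900 > 9.488, we reject H₀.

12.900; reject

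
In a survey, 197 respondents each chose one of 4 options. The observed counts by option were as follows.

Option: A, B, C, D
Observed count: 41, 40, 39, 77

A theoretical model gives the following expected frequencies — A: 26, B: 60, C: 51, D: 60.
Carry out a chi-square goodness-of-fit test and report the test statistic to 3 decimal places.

χ² = (41−26)²/26 + (40−60)²/60 + (39−51)²/51 + (77−60)²/60
   = 8.6538 + 6.6667 + 2.8235 + 4.8167
Sum = 22.961

22.961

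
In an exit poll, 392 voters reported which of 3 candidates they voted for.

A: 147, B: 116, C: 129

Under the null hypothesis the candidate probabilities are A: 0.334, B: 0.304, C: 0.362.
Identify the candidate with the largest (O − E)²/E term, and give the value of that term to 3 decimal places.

Expected counts E_i = n·p_i: 392×0.334 = 130.928, 392×0.304 = 119.168, 392×0.362 = 141.904.
χ² = (147−130.928)²/130.928 + (116−119.168)²/119.168 + (129−141.904)²/141.904
   = 1.9729 + 0.0842 + 1.1734
The largest term is for A: 1.973.

A, 1.973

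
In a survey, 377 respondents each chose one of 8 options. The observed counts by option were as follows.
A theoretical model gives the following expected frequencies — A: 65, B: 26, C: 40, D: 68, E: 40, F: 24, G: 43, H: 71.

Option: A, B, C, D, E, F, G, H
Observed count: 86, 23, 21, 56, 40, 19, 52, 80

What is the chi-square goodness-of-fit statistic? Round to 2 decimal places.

22.34

χ² = (86−65)²/65 + (23−26)²/26 + (21−40)²/40 + (56−68)²/68 + (40−40)²/40 + (19−24)²/24 + (52−43)²/43 + (80−71)²/71
   = 6.785 + 0.346 + 9.025 + 2.118 + 0.000 + 1.042 + 1.884 + 1.141
Sum = 22.34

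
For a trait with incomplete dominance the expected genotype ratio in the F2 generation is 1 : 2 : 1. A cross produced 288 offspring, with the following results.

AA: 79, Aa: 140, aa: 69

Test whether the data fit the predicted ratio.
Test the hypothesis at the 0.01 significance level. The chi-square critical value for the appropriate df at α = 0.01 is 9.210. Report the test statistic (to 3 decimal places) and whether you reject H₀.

0.917; do not reject

Ratio total = 4. Expected counts: 288×1/4 = 72, 288×2/4 = 144, 288×1/4 = 72.
χ² = (79−72)²/72 + (140−144)²/144 + (69−72)²/72
   = 0.6806 + 0.1111 + 0.1250
Sum = 0.917
df = 2. Since 0.917 < 9.210, we do not reject H₀.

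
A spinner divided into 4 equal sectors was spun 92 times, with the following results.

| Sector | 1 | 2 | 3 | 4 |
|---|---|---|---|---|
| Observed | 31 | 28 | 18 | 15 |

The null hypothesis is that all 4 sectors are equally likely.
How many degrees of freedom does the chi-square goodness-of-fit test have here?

There are k = 4 categories and no parameters were estimated from the data, so df = 4 − 1 = 3.

3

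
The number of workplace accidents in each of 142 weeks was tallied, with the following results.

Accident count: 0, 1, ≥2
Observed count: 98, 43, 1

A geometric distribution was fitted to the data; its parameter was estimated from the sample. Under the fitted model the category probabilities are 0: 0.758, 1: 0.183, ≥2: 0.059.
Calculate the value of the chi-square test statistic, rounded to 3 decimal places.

Expected counts E_i = n·p_i: 142×0.758 = 107.636, 142×0.183 = 25.986, 142×0.059 = 8.378.
cat         O        E   (O−E)²/E
0          98  107.636     0.8627
1          43   25.986    11.1397
≥2          1    8.378     6.4974
Sum = 18.500

18.500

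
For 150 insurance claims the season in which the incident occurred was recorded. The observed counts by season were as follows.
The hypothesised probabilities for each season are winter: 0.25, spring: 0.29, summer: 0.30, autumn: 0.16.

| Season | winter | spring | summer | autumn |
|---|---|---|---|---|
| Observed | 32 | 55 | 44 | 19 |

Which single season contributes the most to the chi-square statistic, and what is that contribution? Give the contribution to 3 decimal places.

spring, 3.040

Expected counts E_i = n·p_i: 150×0.25 = 37.5, 150×0.29 = 43.5, 150×0.30 = 45, 150×0.16 = 24.
χ² = (32−37.5)²/37.5 + (55−43.5)²/43.5 + (44−45)²/45 + (19−24)²/24
   = 0.8067 + 3.0402 + 0.0222 + 1.0417
The largest term is for spring: 3.040.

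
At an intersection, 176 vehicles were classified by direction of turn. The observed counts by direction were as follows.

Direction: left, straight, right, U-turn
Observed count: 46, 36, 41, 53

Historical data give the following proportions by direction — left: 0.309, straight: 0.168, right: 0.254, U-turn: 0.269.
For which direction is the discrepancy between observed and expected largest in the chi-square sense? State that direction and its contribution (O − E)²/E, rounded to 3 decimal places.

straight, 1.399

Expected counts E_i = n·p_i: 176×0.309 = 54.384, 176×0.168 = 29.568, 176×0.254 = 44.704, 176×0.269 = 47.344.
left: (46 − 54.384)²/54.384 = 70.291456/54.384 = 1.2925
straight: (36 − 29.568)²/29.568 = 41.370624/29.568 = 1.3992
right: (41 − 44.704)²/44.704 = 13.719616/44.704 = 0.3069
U-turn: (53 − 47.344)²/47.344 = 31.990336/47.344 = 0.6757
The largest term is for straight: 1.399.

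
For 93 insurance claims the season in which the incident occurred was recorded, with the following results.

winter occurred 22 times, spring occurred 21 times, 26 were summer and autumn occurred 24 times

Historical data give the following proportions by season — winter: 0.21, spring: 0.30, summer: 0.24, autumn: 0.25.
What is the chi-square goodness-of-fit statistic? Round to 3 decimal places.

Expected counts E_i = n·p_i: 93×0.21 = 19.53, 93×0.30 = 27.9, 93×0.24 = 22.32, 93×0.25 = 23.25.
χ² = (22−19.53)²/19.53 + (21−27.9)²/27.9 + (26−22.32)²/22.32 + (24−23.25)²/23.25
   = 0.3124 + 1.7065 + 0.6067 + 0.0242
Sum = 2.650

2.650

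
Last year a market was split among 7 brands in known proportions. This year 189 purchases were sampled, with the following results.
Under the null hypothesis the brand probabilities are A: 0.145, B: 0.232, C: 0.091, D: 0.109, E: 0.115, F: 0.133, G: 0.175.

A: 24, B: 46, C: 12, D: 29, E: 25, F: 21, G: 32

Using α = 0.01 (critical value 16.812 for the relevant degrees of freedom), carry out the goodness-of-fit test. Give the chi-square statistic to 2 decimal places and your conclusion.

Expected counts E_i = n·p_i: 189×0.145 = 27.405, 189×0.232 = 43.848, 189×0.091 = 17.199, 189×0.109 = 20.601, 189×0.115 = 21.735, 189×0.133 = 25.137, 189×0.175 = 33.075.
A: (24 − 27.405)²/27.405 = 11.594025/27.405 = 0.423
B: (46 − 43.848)²/43.848 = 4.631104/43.848 = 0.106
C: (12 − 17.199)²/17.199 = 27.029601/17.199 = 1.572
D: (29 − 20.601)²/20.601 = 70.543201/20.601 = 3.424
E: (25 − 21.735)²/21.735 = 10.660225/21.735 = 0.490
F: (21 − 25.137)²/25.137 = 17.114769/25.137 = 0.681
G: (32 − 33.075)²/33.075 = 1.155625/33.075 = 0.035
Sum = 6.73
df = 6. Since 6.73 < 16.812, we do not reject H₀.

6.73; do not reject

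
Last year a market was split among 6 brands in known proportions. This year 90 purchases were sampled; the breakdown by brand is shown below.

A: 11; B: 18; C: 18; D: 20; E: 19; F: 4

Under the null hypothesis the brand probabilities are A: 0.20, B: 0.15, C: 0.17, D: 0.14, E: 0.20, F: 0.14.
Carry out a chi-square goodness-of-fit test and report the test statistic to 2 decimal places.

Expected counts E_i = n·p_i: 90×0.20 = 18, 90×0.15 = 13.5, 90×0.17 = 15.3, 90×0.14 = 12.6, 90×0.20 = 18, 90×0.14 = 12.6.
χ² = (11−18)²/18 + (18−13.5)²/13.5 + (18−15.3)²/15.3 + (20−12.6)²/12.6 + (19−18)²/18 + (4−12.6)²/12.6
   = 2.722 + 1.500 + 0.476 + 4.346 + 0.056 + 5.870
Sum = 14.97

14.97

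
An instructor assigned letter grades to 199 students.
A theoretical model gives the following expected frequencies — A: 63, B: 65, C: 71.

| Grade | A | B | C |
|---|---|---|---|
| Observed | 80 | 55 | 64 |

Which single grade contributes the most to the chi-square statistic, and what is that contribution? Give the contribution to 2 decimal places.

A, 4.59

cat         O        E   (O−E)²/E
A          80       63      4.587
B          55       65      1.538
C          64       71      0.690
The largest term is for A: 4.59.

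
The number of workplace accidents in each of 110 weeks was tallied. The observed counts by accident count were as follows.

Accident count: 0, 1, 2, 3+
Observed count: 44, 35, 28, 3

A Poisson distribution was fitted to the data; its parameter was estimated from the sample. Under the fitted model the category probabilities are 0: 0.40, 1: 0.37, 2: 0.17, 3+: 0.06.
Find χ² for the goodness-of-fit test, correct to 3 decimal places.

Expected counts E_i = n·p_i: 110×0.40 = 44, 110×0.37 = 40.7, 110×0.17 = 18.7, 110×0.06 = 6.6.
0: (44 − 44)²/44 = 0/44 = 0.0000
1: (35 − 40.7)²/40.7 = 32.49/40.7 = 0.7983
2: (28 − 18.7)²/18.7 = 86.49/18.7 = 4.6251
3+: (3 − 6.6)²/6.6 = 12.96/6.6 = 1.9636
Sum = 7.387

7.387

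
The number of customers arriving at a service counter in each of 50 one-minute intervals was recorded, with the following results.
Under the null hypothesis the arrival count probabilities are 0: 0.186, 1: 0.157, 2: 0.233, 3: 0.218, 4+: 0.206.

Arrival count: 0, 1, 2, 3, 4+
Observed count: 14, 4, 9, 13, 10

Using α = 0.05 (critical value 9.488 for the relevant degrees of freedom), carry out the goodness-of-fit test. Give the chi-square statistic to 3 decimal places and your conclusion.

5.280; do not reject

Expected counts E_i = n·p_i: 50×0.186 = 9.3, 50×0.157 = 7.85, 50×0.233 = 11.65, 50×0.218 = 10.9, 50×0.206 = 10.3.
cat         O        E   (O−E)²/E
0          14      9.3     2.3753
1           4     7.85     1.8882
2           9    11.65     0.6028
3          13     10.9     0.4046
4+         10     10.3     0.0087
Sum = 5.280
df = 4. Since 5.280 < 9.488, we do not reject H₀.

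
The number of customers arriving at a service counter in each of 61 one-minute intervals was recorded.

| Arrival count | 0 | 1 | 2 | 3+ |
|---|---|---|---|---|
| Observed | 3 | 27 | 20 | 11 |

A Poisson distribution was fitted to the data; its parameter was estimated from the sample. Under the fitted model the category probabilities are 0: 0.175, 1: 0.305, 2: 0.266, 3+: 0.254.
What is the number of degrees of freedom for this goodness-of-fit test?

2

There are k = 4 categories and 1 parameter estimated from the data, so df = 4 − 1 − 1 = 2.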